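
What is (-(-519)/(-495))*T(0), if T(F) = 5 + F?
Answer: -173/33 ≈ -5.2424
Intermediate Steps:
(-(-519)/(-495))*T(0) = (-(-519)/(-495))*(5 + 0) = -(-519)*(-1)/495*5 = -1*173/165*5 = -173/165*5 = -173/33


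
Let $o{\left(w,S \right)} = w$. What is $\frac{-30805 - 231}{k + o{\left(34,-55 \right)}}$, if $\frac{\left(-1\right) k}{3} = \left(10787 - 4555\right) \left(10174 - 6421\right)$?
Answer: $\frac{15518}{35083027} \approx 0.00044232$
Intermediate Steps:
$k = -70166088$ ($k = - 3 \left(10787 - 4555\right) \left(10174 - 6421\right) = - 3 \cdot 6232 \left(10174 - 6421\right) = - 3 \cdot 6232 \cdot 3753 = \left(-3\right) 23388696 = -70166088$)
$\frac{-30805 - 231}{k + o{\left(34,-55 \right)}} = \frac{-30805 - 231}{-70166088 + 34} = - \frac{31036}{-70166054} = \left(-31036\right) \left(- \frac{1}{70166054}\right) = \frac{15518}{35083027}$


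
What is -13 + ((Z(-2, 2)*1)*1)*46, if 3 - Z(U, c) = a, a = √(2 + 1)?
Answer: 125 - 46*√3 ≈ 45.326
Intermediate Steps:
a = √3 ≈ 1.7320
Z(U, c) = 3 - √3
-13 + ((Z(-2, 2)*1)*1)*46 = -13 + (((3 - √3)*1)*1)*46 = -13 + ((3 - √3)*1)*46 = -13 + (3 - √3)*46 = -13 + (138 - 46*√3) = 125 - 46*√3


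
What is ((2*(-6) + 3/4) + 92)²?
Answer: 104329/16 ≈ 6520.6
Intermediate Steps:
((2*(-6) + 3/4) + 92)² = ((-12 + 3*(¼)) + 92)² = ((-12 + ¾) + 92)² = (-45/4 + 92)² = (323/4)² = 104329/16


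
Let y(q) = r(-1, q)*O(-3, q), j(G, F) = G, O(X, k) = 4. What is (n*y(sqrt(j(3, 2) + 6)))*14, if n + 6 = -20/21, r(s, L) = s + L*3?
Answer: -9344/3 ≈ -3114.7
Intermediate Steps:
r(s, L) = s + 3*L
n = -146/21 (n = -6 - 20/21 = -146/21 ≈ -6.9524)
y(q) = -4 + 12*q (y(q) = (-1 + 3*q)*4 = -4 + 12*q)
(n*y(sqrt(j(3, 2) + 6)))*14 = -146*(-4 + 12*sqrt(3 + 6))/21*14 = -146*(-4 + 12*sqrt(9))/21*14 = -146*(-4 + 12*3)/21*14 = -146*(-4 + 36)/21*14 = -146/21*32*14 = -4672/21*14 = -9344/3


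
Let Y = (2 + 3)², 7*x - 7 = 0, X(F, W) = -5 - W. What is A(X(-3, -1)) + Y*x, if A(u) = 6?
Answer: 31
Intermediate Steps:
x = 1 (x = 1 + (⅐)*0 = 1 + 0 = 1)
Y = 25 (Y = 5² = 25)
A(X(-3, -1)) + Y*x = 6 + 25*1 = 6 + 25 = 31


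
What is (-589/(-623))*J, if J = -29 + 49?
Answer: 11780/623 ≈ 18.909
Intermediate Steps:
J = 20
(-589/(-623))*J = -589/(-623)*20 = -589*(-1/623)*20 = (589/623)*20 = 11780/623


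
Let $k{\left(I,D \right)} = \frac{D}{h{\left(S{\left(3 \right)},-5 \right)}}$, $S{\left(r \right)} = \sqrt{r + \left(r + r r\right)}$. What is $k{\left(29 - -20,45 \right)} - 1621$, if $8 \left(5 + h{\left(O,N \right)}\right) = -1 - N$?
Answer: $-1631$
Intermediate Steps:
$S{\left(r \right)} = \sqrt{r^{2} + 2 r}$ ($S{\left(r \right)} = \sqrt{r + \left(r + r^{2}\right)} = \sqrt{r^{2} + 2 r}$)
$h{\left(O,N \right)} = - \frac{41}{8} - \frac{N}{8}$ ($h{\left(O,N \right)} = -5 + \frac{-1 - N}{8} = -5 - \left(\frac{1}{8} + \frac{N}{8}\right) = - \frac{41}{8} - \frac{N}{8}$)
$k{\left(I,D \right)} = - \frac{2 D}{9}$ ($k{\left(I,D \right)} = \frac{D}{- \frac{41}{8} - - \frac{5}{8}} = \frac{D}{- \frac{41}{8} + \frac{5}{8}} = \frac{D}{- \frac{9}{2}} = D \left(- \frac{2}{9}\right) = - \frac{2 D}{9}$)
$k{\left(29 - -20,45 \right)} - 1621 = \left(- \frac{2}{9}\right) 45 - 1621 = -10 - 1621 = -1631$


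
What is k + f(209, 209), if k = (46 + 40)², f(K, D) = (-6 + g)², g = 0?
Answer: 7432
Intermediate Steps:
f(K, D) = 36 (f(K, D) = (-6 + 0)² = (-6)² = 36)
k = 7396 (k = 86² = 7396)
k + f(209, 209) = 7396 + 36 = 7432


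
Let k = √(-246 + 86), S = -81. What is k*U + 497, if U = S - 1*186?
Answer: 497 - 1068*I*√10 ≈ 497.0 - 3377.3*I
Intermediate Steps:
U = -267 (U = -81 - 1*186 = -81 - 186 = -267)
k = 4*I*√10 (k = √(-160) = 4*I*√10 ≈ 12.649*I)
k*U + 497 = (4*I*√10)*(-267) + 497 = -1068*I*√10 + 497 = 497 - 1068*I*√10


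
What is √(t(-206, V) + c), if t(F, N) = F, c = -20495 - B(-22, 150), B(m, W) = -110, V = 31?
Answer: I*√20591 ≈ 143.5*I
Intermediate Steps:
c = -20385 (c = -20495 - 1*(-110) = -20495 + 110 = -20385)
√(t(-206, V) + c) = √(-206 - 20385) = √(-20591) = I*√20591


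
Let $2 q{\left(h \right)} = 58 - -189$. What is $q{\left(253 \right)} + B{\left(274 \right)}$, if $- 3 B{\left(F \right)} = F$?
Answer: $\frac{193}{6} \approx 32.167$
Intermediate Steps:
$q{\left(h \right)} = \frac{247}{2}$ ($q{\left(h \right)} = \frac{58 - -189}{2} = \frac{58 + 189}{2} = \frac{1}{2} \cdot 247 = \frac{247}{2}$)
$B{\left(F \right)} = - \frac{F}{3}$
$q{\left(253 \right)} + B{\left(274 \right)} = \frac{247}{2} - \frac{274}{3} = \frac{193}{6}$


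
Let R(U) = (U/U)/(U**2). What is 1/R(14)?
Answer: 196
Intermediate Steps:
R(U) = U**(-2) (R(U) = 1/U**2 = U**(-2))
1/R(14) = 1/(14**(-2)) = 1/(1/196) = 196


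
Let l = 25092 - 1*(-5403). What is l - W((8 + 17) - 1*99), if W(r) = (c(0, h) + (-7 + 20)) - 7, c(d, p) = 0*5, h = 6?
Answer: 30489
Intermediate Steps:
c(d, p) = 0
W(r) = 6 (W(r) = (0 + (-7 + 20)) - 7 = (0 + 13) - 7 = 13 - 7 = 6)
l = 30495 (l = 25092 + 5403 = 30495)
l - W((8 + 17) - 1*99) = 30495 - 1*6 = 30495 - 6 = 30489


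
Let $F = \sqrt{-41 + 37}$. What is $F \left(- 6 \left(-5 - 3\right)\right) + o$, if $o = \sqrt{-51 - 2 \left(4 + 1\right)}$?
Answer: $i \left(96 + \sqrt{61}\right) \approx 103.81 i$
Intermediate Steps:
$o = i \sqrt{61}$ ($o = \sqrt{-51 - 10} = \sqrt{-61} = i \sqrt{61} \approx 7.8102 i$)
$F = 2 i$ ($F = \sqrt{-4} = 2 i \approx 2.0 i$)
$F \left(- 6 \left(-5 - 3\right)\right) + o = 2 i \left(- 6 \left(-5 - 3\right)\right) + i \sqrt{61} = 2 i \left(\left(-6\right) \left(-8\right)\right) + i \sqrt{61} = 2 i 48 + i \sqrt{61} = 96 i + i \sqrt{61}$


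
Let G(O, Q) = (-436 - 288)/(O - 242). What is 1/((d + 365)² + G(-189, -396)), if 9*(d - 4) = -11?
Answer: 34911/4722137744 ≈ 7.3930e-6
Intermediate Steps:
d = 25/9 (d = 4 + (⅑)*(-11) = 4 - 11/9 = 25/9 ≈ 2.7778)
G(O, Q) = -724/(-242 + O)
1/((d + 365)² + G(-189, -396)) = 1/((25/9 + 365)² - 724/(-242 - 189)) = 1/((3310/9)² - 724/(-431)) = 1/(10956100/81 - 724*(-1/431)) = 1/(10956100/81 + 724/431) = 1/(4722137744/34911) = 34911/4722137744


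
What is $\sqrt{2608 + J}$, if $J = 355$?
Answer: $\sqrt{2963} \approx 54.433$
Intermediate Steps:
$\sqrt{2608 + J} = \sqrt{2608 + 355} = \sqrt{2963}$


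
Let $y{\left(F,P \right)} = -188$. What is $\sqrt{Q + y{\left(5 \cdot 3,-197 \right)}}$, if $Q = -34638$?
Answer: $i \sqrt{34826} \approx 186.62 i$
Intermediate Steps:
$\sqrt{Q + y{\left(5 \cdot 3,-197 \right)}} = \sqrt{-34638 - 188} = \sqrt{-34826} = i \sqrt{34826}$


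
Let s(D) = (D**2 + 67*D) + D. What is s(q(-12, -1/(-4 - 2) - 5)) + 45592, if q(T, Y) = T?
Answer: 44920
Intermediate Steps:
s(D) = D**2 + 68*D
s(q(-12, -1/(-4 - 2) - 5)) + 45592 = -12*(68 - 12) + 45592 = -12*56 + 45592 = -672 + 45592 = 44920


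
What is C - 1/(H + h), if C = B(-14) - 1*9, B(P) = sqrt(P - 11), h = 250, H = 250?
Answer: -4501/500 + 5*I ≈ -9.002 + 5.0*I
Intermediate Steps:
B(P) = sqrt(-11 + P)
C = -9 + 5*I (C = sqrt(-11 - 14) - 1*9 = sqrt(-25) - 9 = 5*I - 9 = -9 + 5*I ≈ -9.0 + 5.0*I)
C - 1/(H + h) = (-9 + 5*I) - 1/(250 + 250) = (-9 + 5*I) - 1/500 = -4501/500 + 5*I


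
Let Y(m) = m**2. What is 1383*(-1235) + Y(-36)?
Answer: -1706709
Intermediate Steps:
1383*(-1235) + Y(-36) = 1383*(-1235) + (-36)**2 = -1708005 + 1296 = -1706709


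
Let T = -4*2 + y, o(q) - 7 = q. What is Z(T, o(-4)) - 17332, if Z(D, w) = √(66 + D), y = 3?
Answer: -17332 + √61 ≈ -17324.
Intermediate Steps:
o(q) = 7 + q
T = -5 (T = -4*2 + 3 = -8 + 3 = -5)
Z(T, o(-4)) - 17332 = √(66 - 5) - 17332 = √61 - 17332 = -17332 + √61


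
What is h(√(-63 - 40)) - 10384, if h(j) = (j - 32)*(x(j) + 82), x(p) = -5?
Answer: -12848 + 77*I*√103 ≈ -12848.0 + 781.46*I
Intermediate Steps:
h(j) = -2464 + 77*j (h(j) = (j - 32)*(-5 + 82) = (-32 + j)*77 = -2464 + 77*j)
h(√(-63 - 40)) - 10384 = (-2464 + 77*√(-63 - 40)) - 10384 = (-2464 + 77*√(-103)) - 10384 = (-2464 + 77*(I*√103)) - 10384 = (-2464 + 77*I*√103) - 10384 = -12848 + 77*I*√103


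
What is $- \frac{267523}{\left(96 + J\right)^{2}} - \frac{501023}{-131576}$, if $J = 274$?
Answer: $\frac{8347610613}{4503188600} \approx 1.8537$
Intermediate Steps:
$- \frac{267523}{\left(96 + J\right)^{2}} - \frac{501023}{-131576} = - \frac{267523}{\left(96 + 274\right)^{2}} - \frac{501023}{-131576} = - \frac{267523}{370^{2}} - - \frac{501023}{131576} = - \frac{267523}{136900} + \frac{501023}{131576} = \frac{8347610613}{4503188600}$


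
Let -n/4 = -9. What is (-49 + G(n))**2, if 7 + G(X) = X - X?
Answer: 3136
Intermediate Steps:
n = 36 (n = -4*(-9) = 36)
G(X) = -7 (G(X) = -7 + (X - X) = -7 + 0 = -7)
(-49 + G(n))**2 = (-49 - 7)**2 = (-56)**2 = 3136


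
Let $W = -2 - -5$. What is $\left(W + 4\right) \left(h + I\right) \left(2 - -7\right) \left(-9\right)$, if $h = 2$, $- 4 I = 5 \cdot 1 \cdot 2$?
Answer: $\frac{567}{2} \approx 283.5$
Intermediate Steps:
$W = 3$ ($W = -2 + 5 = 3$)
$I = - \frac{5}{2}$ ($I = - \frac{5 \cdot 1 \cdot 2}{4} = - \frac{5 \cdot 2}{4} = \left(- \frac{1}{4}\right) 10 = - \frac{5}{2} \approx -2.5$)
$\left(W + 4\right) \left(h + I\right) \left(2 - -7\right) \left(-9\right) = \left(3 + 4\right) \left(2 - \frac{5}{2}\right) \left(2 - -7\right) \left(-9\right) = 7 \left(- \frac{1}{2}\right) \left(2 + 7\right) \left(-9\right) = \left(- \frac{7}{2}\right) 9 \left(-9\right) = \left(- \frac{63}{2}\right) \left(-9\right) = \frac{567}{2}$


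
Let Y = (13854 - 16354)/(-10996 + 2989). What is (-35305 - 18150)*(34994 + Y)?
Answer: -14978062027390/8007 ≈ -1.8706e+9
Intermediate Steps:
Y = 2500/8007 (Y = -2500/(-8007) = -2500*(-1/8007) = 2500/8007 ≈ 0.31223)
(-35305 - 18150)*(34994 + Y) = (-35305 - 18150)*(34994 + 2500/8007) = -53455*280199458/8007 = -14978062027390/8007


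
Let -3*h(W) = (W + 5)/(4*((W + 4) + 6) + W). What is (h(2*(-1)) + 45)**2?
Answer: 1819801/900 ≈ 2022.0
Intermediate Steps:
h(W) = -(5 + W)/(3*(40 + 5*W)) (h(W) = -(W + 5)/(3*(4*((W + 4) + 6) + W)) = -(5 + W)/(3*(4*((4 + W) + 6) + W)) = -(5 + W)/(3*(4*(10 + W) + W)) = -(5 + W)/(3*((40 + 4*W) + W)) = -(5 + W)/(3*(40 + 5*W)))
(h(2*(-1)) + 45)**2 = ((-5 - 2*(-1))/(15*(8 + 2*(-1))) + 45)**2 = ((-5 - 1*(-2))/(15*(8 - 2)) + 45)**2 = ((1/15)*(-5 + 2)/6 + 45)**2 = ((1/15)*(1/6)*(-3) + 45)**2 = (-1/30 + 45)**2 = (1349/30)**2 = 1819801/900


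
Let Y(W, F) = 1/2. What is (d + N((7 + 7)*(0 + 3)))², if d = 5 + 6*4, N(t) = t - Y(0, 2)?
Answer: 19881/4 ≈ 4970.3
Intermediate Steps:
Y(W, F) = ½
N(t) = -½ + t (N(t) = t - 1*½ = t - ½ = -½ + t)
d = 29 (d = 5 + 24 = 29)
(d + N((7 + 7)*(0 + 3)))² = (29 + (-½ + (7 + 7)*(0 + 3)))² = (29 + (-½ + 14*3))² = (29 + (-½ + 42))² = (29 + 83/2)² = (141/2)² = 19881/4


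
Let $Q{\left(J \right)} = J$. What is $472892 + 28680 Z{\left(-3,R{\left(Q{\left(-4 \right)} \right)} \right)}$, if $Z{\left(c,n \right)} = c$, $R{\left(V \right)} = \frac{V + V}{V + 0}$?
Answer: $386852$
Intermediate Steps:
$R{\left(V \right)} = 2$ ($R{\left(V \right)} = \frac{2 V}{V} = 2$)
$472892 + 28680 Z{\left(-3,R{\left(Q{\left(-4 \right)} \right)} \right)} = 472892 + 28680 \left(-3\right) = 472892 - 86040 = 386852$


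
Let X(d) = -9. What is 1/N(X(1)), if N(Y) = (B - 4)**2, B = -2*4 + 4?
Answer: 1/64 ≈ 0.015625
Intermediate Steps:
B = -4 (B = -8 + 4 = -4)
N(Y) = 64 (N(Y) = (-4 - 4)**2 = (-8)**2 = 64)
1/N(X(1)) = 1/64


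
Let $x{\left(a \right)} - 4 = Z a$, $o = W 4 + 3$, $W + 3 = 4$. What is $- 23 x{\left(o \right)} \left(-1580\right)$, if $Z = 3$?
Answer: $908500$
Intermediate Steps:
$W = 1$ ($W = -3 + 4 = 1$)
$o = 7$ ($o = 1 \cdot 4 + 3 = 4 + 3 = 7$)
$x{\left(a \right)} = 4 + 3 a$
$- 23 x{\left(o \right)} \left(-1580\right) = - 23 \left(4 + 3 \cdot 7\right) \left(-1580\right) = - 23 \left(4 + 21\right) \left(-1580\right) = \left(-23\right) 25 \left(-1580\right) = \left(-575\right) \left(-1580\right) = 908500$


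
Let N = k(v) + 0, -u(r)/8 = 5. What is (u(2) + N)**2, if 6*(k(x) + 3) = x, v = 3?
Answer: 7225/4 ≈ 1806.3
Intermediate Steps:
u(r) = -40 (u(r) = -8*5 = -40)
k(x) = -3 + x/6
N = -5/2 (N = (-3 + (1/6)*3) + 0 = (-3 + 1/2) + 0 = -5/2 + 0 = -5/2 ≈ -2.5000)
(u(2) + N)**2 = (-40 - 5/2)**2 = (-85/2)**2 = 7225/4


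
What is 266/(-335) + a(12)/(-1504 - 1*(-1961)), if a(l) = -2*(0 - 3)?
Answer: -119552/153095 ≈ -0.78090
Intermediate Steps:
a(l) = 6 (a(l) = -2*(-3) = 6)
266/(-335) + a(12)/(-1504 - 1*(-1961)) = 266/(-335) + 6/(-1504 - 1*(-1961)) = 266*(-1/335) + 6/(-1504 + 1961) = -266/335 + 6/457 = -119552/153095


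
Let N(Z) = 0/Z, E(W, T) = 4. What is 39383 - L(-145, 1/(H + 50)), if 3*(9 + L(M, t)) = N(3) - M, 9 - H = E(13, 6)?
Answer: 118031/3 ≈ 39344.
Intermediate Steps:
H = 5 (H = 9 - 1*4 = 9 - 4 = 5)
N(Z) = 0
L(M, t) = -9 - M/3 (L(M, t) = -9 + (0 - M)/3 = -9 + (-M)/3 = -9 - M/3)
39383 - L(-145, 1/(H + 50)) = 39383 - (-9 - ⅓*(-145)) = 39383 - (-9 + 145/3) = 39383 - 1*118/3 = 39383 - 118/3 = 118031/3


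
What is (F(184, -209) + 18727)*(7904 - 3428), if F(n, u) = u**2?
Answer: 279338208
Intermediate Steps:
(F(184, -209) + 18727)*(7904 - 3428) = ((-209)**2 + 18727)*(7904 - 3428) = (43681 + 18727)*4476 = 62408*4476 = 279338208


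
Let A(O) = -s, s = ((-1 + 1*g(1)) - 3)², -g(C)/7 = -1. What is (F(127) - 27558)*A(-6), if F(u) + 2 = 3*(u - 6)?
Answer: 244773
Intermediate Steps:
F(u) = -20 + 3*u (F(u) = -2 + 3*(u - 6) = -2 + 3*(-6 + u) = -2 + (-18 + 3*u) = -20 + 3*u)
g(C) = 7 (g(C) = -7*(-1) = 7)
s = 9 (s = ((-1 + 1*7) - 3)² = ((-1 + 7) - 3)² = (6 - 3)² = 3² = 9)
A(O) = -9 (A(O) = -1*9 = -9)
(F(127) - 27558)*A(-6) = ((-20 + 3*127) - 27558)*(-9) = ((-20 + 381) - 27558)*(-9) = (361 - 27558)*(-9) = -27197*(-9) = 244773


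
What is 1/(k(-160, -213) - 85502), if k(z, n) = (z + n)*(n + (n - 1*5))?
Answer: 1/75261 ≈ 1.3287e-5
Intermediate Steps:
k(z, n) = (-5 + 2*n)*(n + z) (k(z, n) = (n + z)*(n + (n - 5)) = (n + z)*(n + (-5 + n)) = (n + z)*(-5 + 2*n) = (-5 + 2*n)*(n + z))
1/(k(-160, -213) - 85502) = 1/((-5*(-213) - 5*(-160) + 2*(-213)² + 2*(-213)*(-160)) - 85502) = 1/((1065 + 800 + 2*45369 + 68160) - 85502) = 1/((1065 + 800 + 90738 + 68160) - 85502) = 1/(160763 - 85502) = 1/75261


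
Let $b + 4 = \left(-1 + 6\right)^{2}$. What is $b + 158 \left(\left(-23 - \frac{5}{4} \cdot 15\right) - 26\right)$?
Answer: $- \frac{21367}{2} \approx -10684.0$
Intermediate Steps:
$b = 21$ ($b = -4 + \left(-1 + 6\right)^{2} = -4 + 5^{2} = -4 + 25 = 21$)
$b + 158 \left(\left(-23 - \frac{5}{4} \cdot 15\right) - 26\right) = 21 + 158 \left(\left(-23 - \frac{5}{4} \cdot 15\right) - 26\right) = 21 + 158 \left(\left(-23 - \frac{75}{4}\right) - 26\right) = 21 + 158 \left(- \frac{167}{4} - 26\right) = 21 + 158 \left(- \frac{271}{4}\right) = 21 - \frac{21409}{2} = - \frac{21367}{2}$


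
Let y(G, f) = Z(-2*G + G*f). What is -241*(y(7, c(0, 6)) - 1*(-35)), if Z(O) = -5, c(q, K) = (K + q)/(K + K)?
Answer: -7230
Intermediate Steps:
c(q, K) = (K + q)/(2*K) (c(q, K) = (K + q)/((2*K)) = (K + q)*(1/(2*K)) = (K + q)/(2*K))
y(G, f) = -5
-241*(y(7, c(0, 6)) - 1*(-35)) = -241*(-5 - 1*(-35)) = -241*(-5 + 35) = -241*30 = -7230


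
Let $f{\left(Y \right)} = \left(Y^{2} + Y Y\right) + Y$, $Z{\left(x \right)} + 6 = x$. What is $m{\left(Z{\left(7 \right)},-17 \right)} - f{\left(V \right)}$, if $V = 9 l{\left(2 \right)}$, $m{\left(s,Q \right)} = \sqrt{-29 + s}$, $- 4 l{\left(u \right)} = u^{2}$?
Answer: $-153 + 2 i \sqrt{7} \approx -153.0 + 5.2915 i$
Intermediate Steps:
$Z{\left(x \right)} = -6 + x$
$l{\left(u \right)} = - \frac{u^{2}}{4}$
$V = -9$ ($V = 9 \left(- \frac{2^{2}}{4}\right) = 9 \left(\left(- \frac{1}{4}\right) 4\right) = 9 \left(-1\right) = -9$)
$f{\left(Y \right)} = Y + 2 Y^{2}$ ($f{\left(Y \right)} = \left(Y^{2} + Y^{2}\right) + Y = 2 Y^{2} + Y = Y + 2 Y^{2}$)
$m{\left(Z{\left(7 \right)},-17 \right)} - f{\left(V \right)} = \sqrt{-29 + \left(-6 + 7\right)} - - 9 \left(1 + 2 \left(-9\right)\right) = \sqrt{-29 + 1} - - 9 \left(1 - 18\right) = \sqrt{-28} - \left(-9\right) \left(-17\right) = 2 i \sqrt{7} - 153 = -153 + 2 i \sqrt{7}$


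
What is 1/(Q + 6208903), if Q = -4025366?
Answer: 1/2183537 ≈ 4.5797e-7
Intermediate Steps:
1/(Q + 6208903) = 1/(-4025366 + 6208903) = 1/2183537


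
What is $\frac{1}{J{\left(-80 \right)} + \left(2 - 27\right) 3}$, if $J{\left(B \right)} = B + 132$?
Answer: $- \frac{1}{23} \approx -0.043478$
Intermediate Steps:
$J{\left(B \right)} = 132 + B$
$\frac{1}{J{\left(-80 \right)} + \left(2 - 27\right) 3} = \frac{1}{\left(132 - 80\right) + \left(2 - 27\right) 3} = \frac{1}{52 - 75} = \frac{1}{-23} = - \frac{1}{23}$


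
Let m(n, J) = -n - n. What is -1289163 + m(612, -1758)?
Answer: -1290387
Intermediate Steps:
m(n, J) = -2*n
-1289163 + m(612, -1758) = -1289163 - 2*612 = -1289163 - 1224 = -1290387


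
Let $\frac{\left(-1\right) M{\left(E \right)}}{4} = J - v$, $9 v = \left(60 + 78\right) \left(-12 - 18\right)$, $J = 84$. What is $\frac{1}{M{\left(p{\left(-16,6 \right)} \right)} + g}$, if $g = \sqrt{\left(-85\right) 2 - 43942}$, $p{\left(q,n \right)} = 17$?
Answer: $- \frac{136}{298693} - \frac{i \sqrt{2757}}{1194772} \approx -0.00045532 - 4.3947 \cdot 10^{-5} i$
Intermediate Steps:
$v = -460$ ($v = \frac{\left(60 + 78\right) \left(-12 - 18\right)}{9} = \frac{138 \left(-30\right)}{9} = \frac{1}{9} \left(-4140\right) = -460$)
$M{\left(E \right)} = -2176$ ($M{\left(E \right)} = - 4 \left(84 - -460\right) = - 4 \left(84 + 460\right) = \left(-4\right) 544 = -2176$)
$g = 4 i \sqrt{2757}$ ($g = \sqrt{-170 - 43942} = \sqrt{-44112} = 4 i \sqrt{2757} \approx 210.03 i$)
$\frac{1}{M{\left(p{\left(-16,6 \right)} \right)} + g} = \frac{1}{-2176 + 4 i \sqrt{2757}}$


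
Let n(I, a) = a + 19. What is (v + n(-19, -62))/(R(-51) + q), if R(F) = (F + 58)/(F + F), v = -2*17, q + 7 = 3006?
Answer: -7854/305891 ≈ -0.025676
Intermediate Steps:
n(I, a) = 19 + a
q = 2999 (q = -7 + 3006 = 2999)
v = -34
R(F) = (58 + F)/(2*F) (R(F) = (58 + F)/((2*F)) = (58 + F)*(1/(2*F)) = (58 + F)/(2*F))
(v + n(-19, -62))/(R(-51) + q) = (-34 + (19 - 62))/((½)*(58 - 51)/(-51) + 2999) = (-34 - 43)/((½)*(-1/51)*7 + 2999) = -77/(-7/102 + 2999) = -77/305891/102 = -77*102/305891 = -7854/305891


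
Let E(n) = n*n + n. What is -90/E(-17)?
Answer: -45/136 ≈ -0.33088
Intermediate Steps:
E(n) = n + n² (E(n) = n² + n = n + n²)
-90/E(-17) = -90*(-1/(17*(1 - 17))) = -90/((-17*(-16))) = -90/272 = -90*1/272 = -45/136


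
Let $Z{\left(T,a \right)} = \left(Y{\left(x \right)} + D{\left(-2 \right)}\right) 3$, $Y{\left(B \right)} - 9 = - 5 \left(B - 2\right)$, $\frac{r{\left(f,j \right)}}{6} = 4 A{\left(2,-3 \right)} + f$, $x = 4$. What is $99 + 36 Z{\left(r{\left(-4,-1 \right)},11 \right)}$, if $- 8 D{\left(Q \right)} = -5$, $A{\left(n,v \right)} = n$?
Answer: $\frac{117}{2} \approx 58.5$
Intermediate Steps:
$r{\left(f,j \right)} = 48 + 6 f$ ($r{\left(f,j \right)} = 6 \left(4 \cdot 2 + f\right) = 6 \left(8 + f\right) = 48 + 6 f$)
$Y{\left(B \right)} = 19 - 5 B$ ($Y{\left(B \right)} = 9 - 5 \left(B - 2\right) = 9 - 5 \left(-2 + B\right) = 9 - \left(-10 + 5 B\right) = 19 - 5 B$)
$D{\left(Q \right)} = \frac{5}{8}$ ($D{\left(Q \right)} = \left(- \frac{1}{8}\right) \left(-5\right) = \frac{5}{8}$)
$Z{\left(T,a \right)} = - \frac{9}{8}$ ($Z{\left(T,a \right)} = \left(\left(19 - 20\right) + \frac{5}{8}\right) 3 = \left(-1 + \frac{5}{8}\right) 3 = \left(- \frac{3}{8}\right) 3 = - \frac{9}{8}$)
$99 + 36 Z{\left(r{\left(-4,-1 \right)},11 \right)} = 99 + 36 \left(- \frac{9}{8}\right) = 99 - \frac{81}{2} = \frac{117}{2}$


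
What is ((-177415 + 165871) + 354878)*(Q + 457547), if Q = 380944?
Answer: 287882468994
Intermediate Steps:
((-177415 + 165871) + 354878)*(Q + 457547) = ((-177415 + 165871) + 354878)*(380944 + 457547) = (-11544 + 354878)*838491 = 343334*838491 = 287882468994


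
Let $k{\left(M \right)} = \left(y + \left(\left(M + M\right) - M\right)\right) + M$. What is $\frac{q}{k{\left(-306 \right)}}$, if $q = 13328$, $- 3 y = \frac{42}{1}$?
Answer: $- \frac{6664}{313} \approx -21.291$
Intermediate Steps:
$y = -14$ ($y = - \frac{42 \cdot 1^{-1}}{3} = - \frac{42 \cdot 1}{3} = \left(- \frac{1}{3}\right) 42 = -14$)
$k{\left(M \right)} = -14 + 2 M$ ($k{\left(M \right)} = \left(-14 + \left(\left(M + M\right) - M\right)\right) + M = \left(-14 + \left(2 M - M\right)\right) + M = \left(-14 + M\right) + M = -14 + 2 M$)
$\frac{q}{k{\left(-306 \right)}} = \frac{13328}{-14 + 2 \left(-306\right)} = \frac{13328}{-14 - 612} = \frac{13328}{-626} = 13328 \left(- \frac{1}{626}\right) = - \frac{6664}{313}$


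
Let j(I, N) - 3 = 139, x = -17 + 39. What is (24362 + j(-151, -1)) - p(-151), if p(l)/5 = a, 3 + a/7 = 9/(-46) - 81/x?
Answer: 6260412/253 ≈ 24745.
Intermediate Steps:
x = 22
j(I, N) = 142 (j(I, N) = 3 + 139 = 142)
a = -12180/253 (a = -21 + 7*(9/(-46) - 81/22) = -21 + 7*(9*(-1/46) - 81*1/22) = -21 + 7*(-9/46 - 81/22) = -21 + 7*(-981/253) = -21 - 6867/253 = -12180/253 ≈ -48.142)
p(l) = -60900/253 (p(l) = 5*(-12180/253) = -60900/253)
(24362 + j(-151, -1)) - p(-151) = (24362 + 142) - 1*(-60900/253) = 24504 + 60900/253 = 6260412/253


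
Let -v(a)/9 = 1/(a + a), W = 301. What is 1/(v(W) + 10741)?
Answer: 602/6466073 ≈ 9.3101e-5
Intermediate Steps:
v(a) = -9/(2*a) (v(a) = -9/(a + a) = -9*1/(2*a) = -9/(2*a))
1/(v(W) + 10741) = 1/(-9/2/301 + 10741) = 1/(-9/2*1/301 + 10741) = 1/(-9/602 + 10741) = 1/(6466073/602) = 602/6466073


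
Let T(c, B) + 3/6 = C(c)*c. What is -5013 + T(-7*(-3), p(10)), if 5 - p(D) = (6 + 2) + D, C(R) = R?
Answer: -9145/2 ≈ -4572.5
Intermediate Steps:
p(D) = -3 - D (p(D) = 5 - ((6 + 2) + D) = 5 - (8 + D) = 5 + (-8 - D) = -3 - D)
T(c, B) = -½ + c² (T(c, B) = -½ + c*c = -½ + c²)
-5013 + T(-7*(-3), p(10)) = -5013 + (-½ + (-7*(-3))²) = -5013 + (-½ + 21²) = -5013 + (-½ + 441) = -5013 + 881/2 = -9145/2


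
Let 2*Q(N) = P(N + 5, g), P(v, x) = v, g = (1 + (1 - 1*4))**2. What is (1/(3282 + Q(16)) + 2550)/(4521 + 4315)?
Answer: 4197938/14546265 ≈ 0.28859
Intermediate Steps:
g = 4 (g = (1 + (1 - 4))**2 = (1 - 3)**2 = (-2)**2 = 4)
Q(N) = 5/2 + N/2 (Q(N) = (N + 5)/2 = (5 + N)/2 = 5/2 + N/2)
(1/(3282 + Q(16)) + 2550)/(4521 + 4315) = (1/(3282 + (5/2 + (1/2)*16)) + 2550)/(4521 + 4315) = (1/(3282 + (5/2 + 8)) + 2550)/8836 = (1/(3282 + 21/2) + 2550)*(1/8836) = (1/(6585/2) + 2550)*(1/8836) = (2/6585 + 2550)*(1/8836) = (16791752/6585)*(1/8836) = 4197938/14546265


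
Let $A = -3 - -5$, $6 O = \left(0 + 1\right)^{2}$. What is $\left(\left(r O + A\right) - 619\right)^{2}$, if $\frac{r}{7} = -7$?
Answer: $\frac{14070001}{36} \approx 3.9083 \cdot 10^{5}$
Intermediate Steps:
$r = -49$ ($r = 7 \left(-7\right) = -49$)
$O = \frac{1}{6}$ ($O = \frac{\left(0 + 1\right)^{2}}{6} = \frac{1^{2}}{6} = \frac{1}{6} \cdot 1 = \frac{1}{6} \approx 0.16667$)
$A = 2$ ($A = -3 + 5 = 2$)
$\left(\left(r O + A\right) - 619\right)^{2} = \left(\left(\left(-49\right) \frac{1}{6} + 2\right) - 619\right)^{2} = \left(\left(- \frac{49}{6} + 2\right) - 619\right)^{2} = \left(- \frac{37}{6} - 619\right)^{2} = \left(- \frac{3751}{6}\right)^{2} = \frac{14070001}{36}$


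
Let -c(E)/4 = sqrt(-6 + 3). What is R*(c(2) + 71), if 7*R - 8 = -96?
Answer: -6248/7 + 352*I*sqrt(3)/7 ≈ -892.57 + 87.097*I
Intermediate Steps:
R = -88/7 (R = 8/7 + (1/7)*(-96) = 8/7 - 96/7 = -88/7 ≈ -12.571)
c(E) = -4*I*sqrt(3) (c(E) = -4*sqrt(-6 + 3) = -4*I*sqrt(3))
R*(c(2) + 71) = -88*(-4*I*sqrt(3) + 71)/7 = -88*(71 - 4*I*sqrt(3))/7 = -6248/7 + 352*I*sqrt(3)/7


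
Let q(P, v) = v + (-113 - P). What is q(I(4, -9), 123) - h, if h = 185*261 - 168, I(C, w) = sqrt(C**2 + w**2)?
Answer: -48107 - sqrt(97) ≈ -48117.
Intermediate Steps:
h = 48117 (h = 48285 - 168 = 48117)
q(P, v) = -113 + v - P
q(I(4, -9), 123) - h = (-113 + 123 - sqrt(4**2 + (-9)**2)) - 1*48117 = (-113 + 123 - sqrt(16 + 81)) - 48117 = (-113 + 123 - sqrt(97)) - 48117 = (10 - sqrt(97)) - 48117 = -48107 - sqrt(97)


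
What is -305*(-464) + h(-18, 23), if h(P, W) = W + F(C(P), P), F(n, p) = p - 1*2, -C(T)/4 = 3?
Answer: 141523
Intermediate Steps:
C(T) = -12 (C(T) = -4*3 = -12)
F(n, p) = -2 + p (F(n, p) = p - 2 = -2 + p)
h(P, W) = -2 + P + W (h(P, W) = W + (-2 + P) = -2 + P + W)
-305*(-464) + h(-18, 23) = -305*(-464) + (-2 - 18 + 23) = 141520 + 3 = 141523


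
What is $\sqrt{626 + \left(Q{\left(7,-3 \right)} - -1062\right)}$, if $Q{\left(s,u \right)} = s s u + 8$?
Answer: $\sqrt{1549} \approx 39.357$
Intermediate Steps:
$Q{\left(s,u \right)} = 8 + u s^{2}$ ($Q{\left(s,u \right)} = s^{2} u + 8 = u s^{2} + 8 = 8 + u s^{2}$)
$\sqrt{626 + \left(Q{\left(7,-3 \right)} - -1062\right)} = \sqrt{626 + \left(\left(8 - 3 \cdot 7^{2}\right) - -1062\right)} = \sqrt{626 + \left(\left(8 - 147\right) + 1062\right)} = \sqrt{626 + \left(-139 + 1062\right)} = \sqrt{626 + 923} = \sqrt{1549}$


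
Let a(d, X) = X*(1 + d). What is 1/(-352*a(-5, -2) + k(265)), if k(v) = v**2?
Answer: 1/67409 ≈ 1.4835e-5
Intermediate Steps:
1/(-352*a(-5, -2) + k(265)) = 1/(-(-704)*(1 - 5) + 265**2) = 1/(-(-704)*(-4) + 70225) = 1/(-352*8 + 70225) = 1/(-2816 + 70225) = 1/67409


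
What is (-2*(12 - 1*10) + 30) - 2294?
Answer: -2268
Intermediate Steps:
(-2*(12 - 1*10) + 30) - 2294 = (-2*(12 - 10) + 30) - 2294 = (-2*2 + 30) - 2294 = (-4 + 30) - 2294 = 26 - 2294 = -2268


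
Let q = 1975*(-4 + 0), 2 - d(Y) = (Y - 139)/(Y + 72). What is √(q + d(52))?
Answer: 7*I*√619535/62 ≈ 88.867*I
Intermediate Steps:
d(Y) = 2 - (-139 + Y)/(72 + Y) (d(Y) = 2 - (Y - 139)/(Y + 72) = 2 - (-139 + Y)/(72 + Y))
q = -7900 (q = 1975*(-4) = -7900)
√(q + d(52)) = √(-7900 + (283 + 52)/(72 + 52)) = √(-7900 + 335/124) = √(-979265/124) = 7*I*√619535/62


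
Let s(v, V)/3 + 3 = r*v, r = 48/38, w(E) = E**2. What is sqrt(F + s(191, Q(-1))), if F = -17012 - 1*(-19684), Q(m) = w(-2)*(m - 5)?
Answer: sqrt(1222631)/19 ≈ 58.196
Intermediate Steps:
Q(m) = -20 + 4*m (Q(m) = (-2)**2*(m - 5) = 4*(-5 + m) = -20 + 4*m)
r = 24/19 (r = 48*(1/38) = 24/19 ≈ 1.2632)
F = 2672 (F = -17012 + 19684 = 2672)
s(v, V) = -9 + 72*v/19 (s(v, V) = -9 + 3*(24*v/19) = -9 + 72*v/19)
sqrt(F + s(191, Q(-1))) = sqrt(2672 + (-9 + (72/19)*191)) = sqrt(2672 + (-9 + 13752/19)) = sqrt(2672 + 13581/19) = sqrt(64349/19) = sqrt(1222631)/19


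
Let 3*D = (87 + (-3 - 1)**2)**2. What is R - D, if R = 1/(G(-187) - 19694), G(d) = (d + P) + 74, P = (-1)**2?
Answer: -23346873/6602 ≈ -3536.3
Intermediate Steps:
P = 1
G(d) = 75 + d (G(d) = (d + 1) + 74 = (1 + d) + 74 = 75 + d)
R = -1/19806 (R = 1/((75 - 187) - 19694) = 1/(-112 - 19694) = 1/(-19806) = -1/19806 ≈ -5.0490e-5)
D = 10609/3 (D = (87 + (-3 - 1)**2)**2/3 = (87 + (-4)**2)**2/3 = (87 + 16)**2/3 = (1/3)*103**2 = (1/3)*10609 = 10609/3 ≈ 3536.3)
R - D = -1/19806 - 1*10609/3 = -1/19806 - 10609/3 = -23346873/6602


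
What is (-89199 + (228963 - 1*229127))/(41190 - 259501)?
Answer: 89363/218311 ≈ 0.40934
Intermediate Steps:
(-89199 + (228963 - 1*229127))/(41190 - 259501) = (-89199 + (228963 - 229127))/(-218311) = (-89199 - 164)*(-1/218311) = -89363*(-1/218311) = 89363/218311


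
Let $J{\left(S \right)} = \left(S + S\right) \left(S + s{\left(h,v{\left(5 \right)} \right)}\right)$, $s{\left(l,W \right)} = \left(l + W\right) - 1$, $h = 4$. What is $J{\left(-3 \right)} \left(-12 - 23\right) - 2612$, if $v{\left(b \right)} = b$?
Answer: $-1562$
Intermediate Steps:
$s{\left(l,W \right)} = -1 + W + l$ ($s{\left(l,W \right)} = \left(W + l\right) - 1 = -1 + W + l$)
$J{\left(S \right)} = 2 S \left(8 + S\right)$ ($J{\left(S \right)} = \left(S + S\right) \left(S + \left(-1 + 5 + 4\right)\right) = 2 S \left(S + 8\right) = 2 S \left(8 + S\right)$)
$J{\left(-3 \right)} \left(-12 - 23\right) - 2612 = 2 \left(-3\right) \left(8 - 3\right) \left(-12 - 23\right) - 2612 = 2 \left(-3\right) 5 \left(-35\right) - 2612 = \left(-30\right) \left(-35\right) - 2612 = 1050 - 2612 = -1562$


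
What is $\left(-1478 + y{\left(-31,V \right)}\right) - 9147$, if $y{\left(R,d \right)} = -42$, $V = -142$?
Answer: $-10667$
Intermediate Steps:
$\left(-1478 + y{\left(-31,V \right)}\right) - 9147 = \left(-1478 - 42\right) - 9147 = -1520 - 9147 = -10667$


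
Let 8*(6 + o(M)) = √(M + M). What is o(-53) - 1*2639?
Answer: -2645 + I*√106/8 ≈ -2645.0 + 1.287*I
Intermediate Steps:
o(M) = -6 + √2*√M/8 (o(M) = -6 + √(M + M)/8 = -6 + √(2*M)/8 = -6 + (√2*√M)/8 = -6 + √2*√M/8)
o(-53) - 1*2639 = (-6 + √2*√(-53)/8) - 1*2639 = (-6 + √2*(I*√53)/8) - 2639 = (-6 + I*√106/8) - 2639 = -2645 + I*√106/8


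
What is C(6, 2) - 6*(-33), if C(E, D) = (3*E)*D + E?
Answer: 240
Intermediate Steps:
C(E, D) = E + 3*D*E (C(E, D) = 3*D*E + E = E + 3*D*E)
C(6, 2) - 6*(-33) = 6*(1 + 3*2) - 6*(-33) = 6*(1 + 6) + 198 = 6*7 + 198 = 42 + 198 = 240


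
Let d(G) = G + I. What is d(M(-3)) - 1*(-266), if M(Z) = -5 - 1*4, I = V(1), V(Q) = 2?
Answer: 259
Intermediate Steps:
I = 2
M(Z) = -9 (M(Z) = -5 - 4 = -9)
d(G) = 2 + G (d(G) = G + 2 = 2 + G)
d(M(-3)) - 1*(-266) = (2 - 9) - 1*(-266) = -7 + 266 = 259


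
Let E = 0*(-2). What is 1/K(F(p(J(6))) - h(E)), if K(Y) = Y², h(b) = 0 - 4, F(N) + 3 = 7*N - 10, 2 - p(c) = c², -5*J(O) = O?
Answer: 625/16129 ≈ 0.038750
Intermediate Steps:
J(O) = -O/5
p(c) = 2 - c²
E = 0
F(N) = -13 + 7*N (F(N) = -3 + (7*N - 10) = -3 + (-10 + 7*N) = -13 + 7*N)
h(b) = -4
1/K(F(p(J(6))) - h(E)) = 1/(((-13 + 7*(2 - (-⅕*6)²)) - 1*(-4))²) = 1/(((-13 + 7*(2 - (-6/5)²)) + 4)²) = 1/(((-13 + 7*(2 - 1*36/25)) + 4)²) = 1/(((-13 + 7*(2 - 36/25)) + 4)²) = 1/(((-13 + 7*(14/25)) + 4)²) = 1/(((-13 + 98/25) + 4)²) = 1/((-227/25 + 4)²) = 1/((-127/25)²) = 1/(16129/625) = 625/16129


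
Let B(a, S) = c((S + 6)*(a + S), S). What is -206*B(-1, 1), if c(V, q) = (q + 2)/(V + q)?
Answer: -618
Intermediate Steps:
c(V, q) = (2 + q)/(V + q)
B(a, S) = (2 + S)/(S + (6 + S)*(S + a)) (B(a, S) = (2 + S)/((S + 6)*(a + S) + S) = (2 + S)/((6 + S)*(S + a) + S) = (2 + S)/(S + (6 + S)*(S + a)))
-206*B(-1, 1) = -206*(2 + 1)/(1² + 6*(-1) + 7*1 + 1*(-1)) = -206*3/(1 - 6 + 7 - 1) = -206*3/1 = -206*3 = -618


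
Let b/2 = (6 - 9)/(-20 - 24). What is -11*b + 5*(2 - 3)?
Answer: -13/2 ≈ -6.5000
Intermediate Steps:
b = 3/22 (b = 2*((6 - 9)/(-20 - 24)) = 2*(-3/(-44)) = 2*(-3*(-1/44)) = 2*(3/44) = 3/22 ≈ 0.13636)
-11*b + 5*(2 - 3) = -11*3/22 + 5*(2 - 3) = -3/2 + 5*(-1) = -3/2 - 5 = -13/2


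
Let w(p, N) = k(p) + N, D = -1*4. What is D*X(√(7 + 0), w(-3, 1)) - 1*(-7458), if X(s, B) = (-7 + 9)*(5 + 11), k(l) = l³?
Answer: 7330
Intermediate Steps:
D = -4
w(p, N) = N + p³ (w(p, N) = p³ + N = N + p³)
X(s, B) = 32 (X(s, B) = 2*16 = 32)
D*X(√(7 + 0), w(-3, 1)) - 1*(-7458) = -4*32 - 1*(-7458) = -128 + 7458 = 7330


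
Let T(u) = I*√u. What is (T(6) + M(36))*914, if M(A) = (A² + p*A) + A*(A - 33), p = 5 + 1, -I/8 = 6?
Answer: 1480680 - 43872*√6 ≈ 1.3732e+6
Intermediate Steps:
I = -48 (I = -8*6 = -48)
p = 6
M(A) = A² + 6*A + A*(-33 + A) (M(A) = (A² + 6*A) + A*(A - 33) = (A² + 6*A) + A*(-33 + A) = A² + 6*A + A*(-33 + A))
T(u) = -48*√u
(T(6) + M(36))*914 = (-48*√6 + 36*(-27 + 2*36))*914 = (-48*√6 + 36*(-27 + 72))*914 = (-48*√6 + 36*45)*914 = (-48*√6 + 1620)*914 = (1620 - 48*√6)*914 = 1480680 - 43872*√6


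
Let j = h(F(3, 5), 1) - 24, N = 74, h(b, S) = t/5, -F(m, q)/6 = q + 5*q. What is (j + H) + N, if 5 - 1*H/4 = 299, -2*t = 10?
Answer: -1127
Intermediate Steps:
t = -5 (t = -½*10 = -5)
F(m, q) = -36*q (F(m, q) = -6*(q + 5*q) = -36*q)
H = -1176 (H = 20 - 4*299 = 20 - 1196 = -1176)
h(b, S) = -1 (h(b, S) = -5/5 = -5*⅕ = -1)
j = -25 (j = -1 - 24 = -25)
(j + H) + N = (-25 - 1176) + 74 = -1201 + 74 = -1127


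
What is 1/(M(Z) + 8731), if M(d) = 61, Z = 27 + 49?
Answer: 1/8792 ≈ 0.00011374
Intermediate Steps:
Z = 76
1/(M(Z) + 8731) = 1/(61 + 8731) = 1/8792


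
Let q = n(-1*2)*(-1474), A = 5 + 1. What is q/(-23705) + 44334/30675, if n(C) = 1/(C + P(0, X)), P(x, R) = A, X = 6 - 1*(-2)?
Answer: 12875651/8813950 ≈ 1.4608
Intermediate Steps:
A = 6
X = 8 (X = 6 + 2 = 8)
P(x, R) = 6
n(C) = 1/(6 + C) (n(C) = 1/(C + 6) = 1/(6 + C))
q = -737/2 (q = -1474/(6 - 1*2) = -1474/(6 - 2) = -1474/4 = (1/4)*(-1474) = -737/2 ≈ -368.50)
q/(-23705) + 44334/30675 = -737/2/(-23705) + 44334/30675 = -737/2*(-1/23705) + 44334*(1/30675) = 67/4310 + 14778/10225 = 12875651/8813950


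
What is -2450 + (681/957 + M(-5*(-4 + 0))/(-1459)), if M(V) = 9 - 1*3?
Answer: -1139952171/465421 ≈ -2449.3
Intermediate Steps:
M(V) = 6 (M(V) = 9 - 3 = 6)
-2450 + (681/957 + M(-5*(-4 + 0))/(-1459)) = -2450 + (681/957 + 6/(-1459)) = -2450 + (681*(1/957) + 6*(-1/1459)) = -2450 + (227/319 - 6/1459) = -2450 + 329279/465421 = -1139952171/465421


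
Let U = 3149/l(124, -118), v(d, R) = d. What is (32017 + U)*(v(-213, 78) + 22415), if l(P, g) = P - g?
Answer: 86046770563/121 ≈ 7.1113e+8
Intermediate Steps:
U = 3149/242 (U = 3149/(124 - 1*(-118)) = 3149/(124 + 118) = 3149/242 ≈ 13.012)
(32017 + U)*(v(-213, 78) + 22415) = (32017 + 3149/242)*(-213 + 22415) = (7751263/242)*22202 = 86046770563/121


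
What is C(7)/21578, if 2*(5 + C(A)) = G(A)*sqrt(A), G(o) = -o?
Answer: -5/21578 - 7*sqrt(7)/43156 ≈ -0.00066086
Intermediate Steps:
C(A) = -5 - A**(3/2)/2 (C(A) = -5 + ((-A)*sqrt(A))/2 = -5 + (-A**(3/2))/2 = -5 - A**(3/2)/2)
C(7)/21578 = (-5 - 7*sqrt(7)/2)/21578 = (-5 - 7*sqrt(7)/2)*(1/21578) = -5/21578 - 7*sqrt(7)/43156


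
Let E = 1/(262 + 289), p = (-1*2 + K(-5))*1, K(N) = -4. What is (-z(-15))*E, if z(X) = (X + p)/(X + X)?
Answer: -7/5510 ≈ -0.0012704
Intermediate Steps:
p = -6 (p = (-1*2 - 4)*1 = (-2 - 4)*1 = -6*1 = -6)
E = 1/551 ≈ 0.0018149
z(X) = (-6 + X)/(2*X) (z(X) = (X - 6)/(X + X) = (-6 + X)/((2*X)) = (-6 + X)*(1/(2*X)) = (-6 + X)/(2*X))
(-z(-15))*E = -(-6 - 15)/(2*(-15))*(1/551) = -(-1)*(-21)/(2*15)*(1/551) = -1*7/10*(1/551) = -7/10*1/551 = -7/5510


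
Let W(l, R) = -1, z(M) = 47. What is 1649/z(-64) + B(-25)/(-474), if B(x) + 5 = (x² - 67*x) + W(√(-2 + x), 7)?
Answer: 336904/11139 ≈ 30.245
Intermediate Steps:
B(x) = -6 + x² - 67*x (B(x) = -5 + ((x² - 67*x) - 1) = -5 + (-1 + x² - 67*x) = -6 + x² - 67*x)
1649/z(-64) + B(-25)/(-474) = 1649/47 + (-6 + (-25)² - 67*(-25))/(-474) = 1649*(1/47) + (-6 + 625 + 1675)*(-1/474) = 1649/47 + 2294*(-1/474) = 1649/47 - 1147/237 = 336904/11139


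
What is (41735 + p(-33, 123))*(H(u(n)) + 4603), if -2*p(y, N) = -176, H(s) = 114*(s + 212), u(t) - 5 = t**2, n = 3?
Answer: 1270039041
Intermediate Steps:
u(t) = 5 + t**2
H(s) = 24168 + 114*s (H(s) = 114*(212 + s) = 24168 + 114*s)
p(y, N) = 88 (p(y, N) = -1/2*(-176) = 88)
(41735 + p(-33, 123))*(H(u(n)) + 4603) = (41735 + 88)*((24168 + 114*(5 + 3**2)) + 4603) = 41823*((24168 + 114*(5 + 9)) + 4603) = 41823*((24168 + 114*14) + 4603) = 41823*((24168 + 1596) + 4603) = 41823*(25764 + 4603) = 41823*30367 = 1270039041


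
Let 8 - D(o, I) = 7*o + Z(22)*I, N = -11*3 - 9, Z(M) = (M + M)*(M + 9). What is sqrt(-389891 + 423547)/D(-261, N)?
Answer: 2*sqrt(8414)/59123 ≈ 0.0031030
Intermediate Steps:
Z(M) = 2*M*(9 + M) (Z(M) = (2*M)*(9 + M) = 2*M*(9 + M))
N = -42 (N = -33 - 9 = -42)
D(o, I) = 8 - 1364*I - 7*o (D(o, I) = 8 - (7*o + (2*22*(9 + 22))*I) = 8 - (7*o + (2*22*31)*I) = 8 - (7*o + 1364*I) = 8 + (-1364*I - 7*o) = 8 - 1364*I - 7*o)
sqrt(-389891 + 423547)/D(-261, N) = sqrt(-389891 + 423547)/(8 - 1364*(-42) - 7*(-261)) = sqrt(33656)/(8 + 57288 + 1827) = (2*sqrt(8414))/59123 = (2*sqrt(8414))*(1/59123) = 2*sqrt(8414)/59123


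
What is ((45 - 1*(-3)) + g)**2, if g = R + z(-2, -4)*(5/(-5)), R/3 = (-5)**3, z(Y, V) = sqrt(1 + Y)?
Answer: (327 + I)**2 ≈ 1.0693e+5 + 654.0*I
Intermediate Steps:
R = -375 (R = 3*(-5)**3 = 3*(-125) = -375)
g = -375 - I (g = -375 + sqrt(1 - 2)*(5/(-5)) = -375 + sqrt(-1)*(5*(-1/5)) = -375 + I*(-1) = -375 - I ≈ -375.0 - 1.0*I)
((45 - 1*(-3)) + g)**2 = ((45 - 1*(-3)) + (-375 - I))**2 = ((45 + 3) + (-375 - I))**2 = (48 + (-375 - I))**2 = (-327 - I)**2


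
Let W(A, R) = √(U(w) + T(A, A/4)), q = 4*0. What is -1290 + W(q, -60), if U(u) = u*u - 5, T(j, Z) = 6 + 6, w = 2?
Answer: -1290 + √11 ≈ -1286.7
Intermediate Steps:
q = 0
T(j, Z) = 12
U(u) = -5 + u² (U(u) = u² - 5 = -5 + u²)
W(A, R) = √11 (W(A, R) = √((-5 + 2²) + 12) = √((-5 + 4) + 12) = √(-1 + 12) = √11)
-1290 + W(q, -60) = -1290 + √11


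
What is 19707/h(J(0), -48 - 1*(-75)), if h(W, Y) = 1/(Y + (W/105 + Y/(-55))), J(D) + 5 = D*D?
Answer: 200768347/385 ≈ 5.2148e+5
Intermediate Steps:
J(D) = -5 + D² (J(D) = -5 + D*D = -5 + D²)
h(W, Y) = 1/(W/105 + 54*Y/55) (h(W, Y) = 1/(Y + (W*(1/105) + Y*(-1/55))) = 1/(Y + (W/105 - Y/55)) = 1/(Y + (-Y/55 + W/105)) = 1/(W/105 + 54*Y/55))
19707/h(J(0), -48 - 1*(-75)) = 19707/((1155/(11*(-5 + 0²) + 1134*(-48 - 1*(-75))))) = 19707/((1155/(11*(-5 + 0) + 1134*(-48 + 75)))) = 19707/((1155/(11*(-5) + 1134*27))) = 19707/((1155/(-55 + 30618))) = 19707/((1155/30563)) = 19707/((1155*(1/30563))) = 19707/(1155/30563) = 19707*(30563/1155) = 200768347/385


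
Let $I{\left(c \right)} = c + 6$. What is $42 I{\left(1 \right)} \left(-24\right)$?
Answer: $-7056$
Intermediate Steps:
$I{\left(c \right)} = 6 + c$
$42 I{\left(1 \right)} \left(-24\right) = 42 \left(6 + 1\right) \left(-24\right) = 42 \cdot 7 \left(-24\right) = 294 \left(-24\right) = -7056$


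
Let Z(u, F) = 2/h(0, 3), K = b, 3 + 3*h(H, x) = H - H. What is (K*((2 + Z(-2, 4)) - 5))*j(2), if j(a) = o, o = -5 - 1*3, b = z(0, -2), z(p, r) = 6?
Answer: 240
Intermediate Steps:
h(H, x) = -1 (h(H, x) = -1 + (H - H)/3 = -1 + (⅓)*0 = -1 + 0 = -1)
b = 6
o = -8 (o = -5 - 3 = -8)
K = 6
Z(u, F) = -2 (Z(u, F) = 2/(-1) = 2*(-1) = -2)
j(a) = -8
(K*((2 + Z(-2, 4)) - 5))*j(2) = (6*((2 - 2) - 5))*(-8) = (6*(0 - 5))*(-8) = (6*(-5))*(-8) = -30*(-8) = 240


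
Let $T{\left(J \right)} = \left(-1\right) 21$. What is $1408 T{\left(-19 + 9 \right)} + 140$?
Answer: $-29428$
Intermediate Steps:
$T{\left(J \right)} = -21$
$1408 T{\left(-19 + 9 \right)} + 140 = 1408 \left(-21\right) + 140 = -29568 + 140 = -29428$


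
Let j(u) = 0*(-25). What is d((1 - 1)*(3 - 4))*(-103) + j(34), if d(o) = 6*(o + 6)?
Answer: -3708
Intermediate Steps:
d(o) = 36 + 6*o (d(o) = 6*(6 + o) = 36 + 6*o)
j(u) = 0
d((1 - 1)*(3 - 4))*(-103) + j(34) = (36 + 6*((1 - 1)*(3 - 4)))*(-103) + 0 = (36 + 6*(0*(-1)))*(-103) + 0 = (36 + 6*0)*(-103) + 0 = (36 + 0)*(-103) + 0 = 36*(-103) + 0 = -3708 + 0 = -3708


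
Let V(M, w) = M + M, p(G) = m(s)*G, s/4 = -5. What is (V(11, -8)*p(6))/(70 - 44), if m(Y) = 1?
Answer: 66/13 ≈ 5.0769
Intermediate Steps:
s = -20 (s = 4*(-5) = -20)
p(G) = G (p(G) = 1*G = G)
V(M, w) = 2*M
(V(11, -8)*p(6))/(70 - 44) = ((2*11)*6)/(70 - 44) = (22*6)/26 = 132*(1/26) = 66/13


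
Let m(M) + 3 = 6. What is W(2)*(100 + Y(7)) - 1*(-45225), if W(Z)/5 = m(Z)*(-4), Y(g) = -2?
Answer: 39345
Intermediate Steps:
m(M) = 3 (m(M) = -3 + 6 = 3)
W(Z) = -60 (W(Z) = 5*(3*(-4)) = 5*(-12) = -60)
W(2)*(100 + Y(7)) - 1*(-45225) = -60*(100 - 2) - 1*(-45225) = -60*98 + 45225 = -5880 + 45225 = 39345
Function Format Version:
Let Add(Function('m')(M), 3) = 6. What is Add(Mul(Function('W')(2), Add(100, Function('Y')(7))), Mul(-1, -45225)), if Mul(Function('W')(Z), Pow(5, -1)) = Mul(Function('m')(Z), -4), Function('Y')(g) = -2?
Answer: 39345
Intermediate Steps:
Function('m')(M) = 3 (Function('m')(M) = Add(-3, 6) = 3)
Function('W')(Z) = -60 (Function('W')(Z) = Mul(5, Mul(3, -4)) = Mul(5, -12) = -60)
Add(Mul(Function('W')(2), Add(100, Function('Y')(7))), Mul(-1, -45225)) = Add(Mul(-60, Add(100, -2)), Mul(-1, -45225)) = Add(Mul(-60, 98), 45225) = Add(-5880, 45225) = 39345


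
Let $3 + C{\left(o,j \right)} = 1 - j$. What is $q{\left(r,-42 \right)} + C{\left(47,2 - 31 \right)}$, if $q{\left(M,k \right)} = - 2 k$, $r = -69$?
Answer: $111$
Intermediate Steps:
$C{\left(o,j \right)} = -2 - j$ ($C{\left(o,j \right)} = -3 - \left(-1 + j\right) = -2 - j$)
$q{\left(r,-42 \right)} + C{\left(47,2 - 31 \right)} = \left(-2\right) \left(-42\right) - -27 = 84 - -27 = 84 + \left(-2 + 29\right) = 84 + 27 = 111$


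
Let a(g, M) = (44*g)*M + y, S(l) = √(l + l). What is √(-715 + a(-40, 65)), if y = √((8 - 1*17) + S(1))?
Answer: √(-115115 + √(-9 + √2)) ≈ 0.004 + 339.29*I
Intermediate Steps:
S(l) = √2*√l (S(l) = √(2*l) = √2*√l)
y = √(-9 + √2) (y = √((8 - 1*17) + √2*√1) = √((8 - 17) + √2*1) = √(-9 + √2) ≈ 2.7542*I)
a(g, M) = √(-9 + √2) + 44*M*g (a(g, M) = (44*g)*M + √(-9 + √2) = 44*M*g + √(-9 + √2) = √(-9 + √2) + 44*M*g)
√(-715 + a(-40, 65)) = √(-715 + (√(-9 + √2) + 44*65*(-40))) = √(-715 + (√(-9 + √2) - 114400)) = √(-715 + (-114400 + √(-9 + √2))) = √(-115115 + √(-9 + √2))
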